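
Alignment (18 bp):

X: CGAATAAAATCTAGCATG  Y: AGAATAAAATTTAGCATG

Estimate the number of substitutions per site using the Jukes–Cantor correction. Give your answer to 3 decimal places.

The sequences differ at 2 of 18 sites (1, 11), so p = 2/18 ≈ 0.111111.
d = −(3/4) ln(1 − 4p/3) = −0.75 ln(1 − 0.148148) = −0.75 ln(0.851852)
  = −0.75 × (-0.160342) = 0.120257 substitutions/site.

0.120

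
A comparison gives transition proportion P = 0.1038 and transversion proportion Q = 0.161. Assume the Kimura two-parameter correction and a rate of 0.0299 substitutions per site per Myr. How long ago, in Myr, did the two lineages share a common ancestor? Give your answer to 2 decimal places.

Under the Kimura two-parameter model, d = −½ ln(1 − 2P − Q) − ¼ ln(1 − 2Q).
1 − 2P − Q = 0.6314, giving −½ ln(0.6314) = 0.229908.
1 − 2Q = 0.678, giving −¼ ln(0.678) = 0.097152.
d = 0.229908 + 0.097152 = 0.327060.
Under a molecular clock d = 2μt, so t = d/(2μ) = 0.327060 / (2 × 0.0299) = 5.47 Myr.

5.47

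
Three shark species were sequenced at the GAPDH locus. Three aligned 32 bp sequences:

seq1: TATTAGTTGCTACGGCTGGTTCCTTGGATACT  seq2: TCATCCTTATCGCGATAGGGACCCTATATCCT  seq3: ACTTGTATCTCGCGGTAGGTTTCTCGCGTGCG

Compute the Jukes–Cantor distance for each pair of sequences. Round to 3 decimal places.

d(seq1,seq2) = 0.924, d(seq1,seq3) = 0.924, d(seq2,seq3) = 0.924

seq1–seq2: 17/32 sites differ → p = 0.53125, d = −0.75 ln(1 − 0.708333) = 0.924107 ≈ 0.924.
seq1–seq3: 17/32 sites differ → p = 0.53125, d = −0.75 ln(1 − 0.708333) = 0.924107 ≈ 0.924.
seq2–seq3: 17/32 sites differ → p = 0.53125, d = −0.75 ln(1 − 0.708333) = 0.924107 ≈ 0.924.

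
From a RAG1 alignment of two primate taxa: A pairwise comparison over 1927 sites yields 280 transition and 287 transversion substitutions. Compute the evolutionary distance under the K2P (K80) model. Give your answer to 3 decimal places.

0.378

P = 280/1927 ≈ 0.145304 and Q = 287/1927 ≈ 0.148936.
Under the Kimura two-parameter model, d = −½ ln(1 − 2P − Q) − ¼ ln(1 − 2Q).
1 − 2P − Q = 0.560456, giving −½ ln(0.560456) = 0.289502.
1 − 2Q = 0.702128, giving −¼ ln(0.702128) = 0.088410.
d = 0.289502 + 0.088410 = 0.377912.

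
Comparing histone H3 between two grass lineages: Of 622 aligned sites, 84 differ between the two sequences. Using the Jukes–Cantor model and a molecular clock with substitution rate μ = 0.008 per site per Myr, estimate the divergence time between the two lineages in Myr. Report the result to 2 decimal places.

9.31

p = 84/622 ≈ 0.135048.
d = −(3/4) ln(1 − 4p/3) = −0.75 ln(1 − 0.180064) = −0.75 ln(0.819936)
  = −0.75 × (-0.198529) = 0.148897 substitutions/site.
Under a molecular clock d = 2μt, so t = d/(2μ) = 0.148897 / (2 × 0.008) = 9.31 Myr.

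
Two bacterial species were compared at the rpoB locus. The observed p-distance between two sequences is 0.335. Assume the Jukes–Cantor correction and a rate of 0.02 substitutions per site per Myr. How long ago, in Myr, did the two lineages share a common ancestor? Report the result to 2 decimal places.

11.10

d = −(3/4) ln(1 − 4p/3) = −0.75 ln(1 − 0.446667) = −0.75 ln(0.553333)
  = −0.75 × (-0.591795) = 0.443846 substitutions/site.
Under a molecular clock d = 2μt, so t = d/(2μ) = 0.443846 / (2 × 0.02) = 11.10 Myr.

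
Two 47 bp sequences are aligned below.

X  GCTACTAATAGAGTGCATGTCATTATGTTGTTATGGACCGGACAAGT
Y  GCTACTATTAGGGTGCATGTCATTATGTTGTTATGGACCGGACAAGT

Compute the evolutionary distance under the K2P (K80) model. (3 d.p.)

0.044

Of 47 sites, 1 differences are transitions and 1 are transversions, so P = 1/47 ≈ 0.021277 and Q = 1/47 ≈ 0.021277.
Under the Kimura two-parameter model, d = −½ ln(1 − 2P − Q) − ¼ ln(1 − 2Q).
1 − 2P − Q = 0.936169, giving −½ ln(0.936169) = 0.032980.
1 − 2Q = 0.957446, giving −¼ ln(0.957446) = 0.010871.
d = 0.032980 + 0.010871 = 0.043851.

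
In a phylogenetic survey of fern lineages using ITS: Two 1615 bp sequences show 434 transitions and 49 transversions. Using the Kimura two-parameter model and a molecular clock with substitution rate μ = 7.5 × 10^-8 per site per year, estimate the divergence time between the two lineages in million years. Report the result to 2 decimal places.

P = 434/1615 ≈ 0.268731 and Q = 49/1615 ≈ 0.030341.
Under the Kimura two-parameter model, d = −½ ln(1 − 2P − Q) − ¼ ln(1 − 2Q).
1 − 2P − Q = 0.432197, giving −½ ln(0.432197) = 0.419437.
1 − 2Q = 0.939318, giving −¼ ln(0.939318) = 0.015650.
d = 0.419437 + 0.015650 = 0.435087.
Under a molecular clock d = 2μt, so t = d/(2μ) = 0.435087 / (2 × 7.5 × 10^-8) = 2.90 million years.

2.90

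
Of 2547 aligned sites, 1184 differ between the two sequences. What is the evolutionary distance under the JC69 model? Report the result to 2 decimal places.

p = 1184/2547 ≈ 0.464861.
d = −(3/4) ln(1 − 4p/3) = −0.75 ln(1 − 0.619815) = −0.75 ln(0.380185)
  = −0.75 × (-0.967097) = 0.725323 substitutions/site.

0.73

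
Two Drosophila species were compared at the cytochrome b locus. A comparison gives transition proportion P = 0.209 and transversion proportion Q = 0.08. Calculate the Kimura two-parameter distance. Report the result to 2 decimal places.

Under the Kimura two-parameter model, d = −½ ln(1 − 2P − Q) − ¼ ln(1 − 2Q).
1 − 2P − Q = 0.502, giving −½ ln(0.502) = 0.344578.
1 − 2Q = 0.84, giving −¼ ln(0.84) = 0.043588.
d = 0.344578 + 0.043588 = 0.388166.

0.39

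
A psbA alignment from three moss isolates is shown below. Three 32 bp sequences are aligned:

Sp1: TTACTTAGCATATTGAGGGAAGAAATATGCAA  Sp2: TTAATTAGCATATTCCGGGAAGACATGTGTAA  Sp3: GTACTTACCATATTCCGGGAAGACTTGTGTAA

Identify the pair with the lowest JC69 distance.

Sp1–Sp2: 6/32 differ, p = 0.188, d = 0.216.
Sp1–Sp3: 8/32 differ, p = 0.250, d = 0.304.
Sp2–Sp3: 4/32 differ, p = 0.125, d = 0.137.
The smallest distance is between Sp2 and Sp3.

Sp2 and Sp3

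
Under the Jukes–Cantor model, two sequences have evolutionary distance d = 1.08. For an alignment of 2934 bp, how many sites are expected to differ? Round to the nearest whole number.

1679

Invert JC69: p = (3/4)(1 − e^(−4d/3)) = 0.75 × (1 − e^(-1.44)) = 0.75 × (1 − 0.236928) = 0.572304.
Expected differing sites = pL ≈ 0.572304 × 2934 = 1679.139936 ≈ 1679.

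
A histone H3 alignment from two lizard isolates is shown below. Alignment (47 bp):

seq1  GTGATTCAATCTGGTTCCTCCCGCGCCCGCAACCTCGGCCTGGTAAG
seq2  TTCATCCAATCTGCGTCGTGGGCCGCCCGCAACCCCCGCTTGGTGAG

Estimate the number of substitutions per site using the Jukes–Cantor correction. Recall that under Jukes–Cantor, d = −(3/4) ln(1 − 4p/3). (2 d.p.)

The sequences differ at 14 of 47 sites, so p = 14/47 ≈ 0.297872.
d = −(3/4) ln(1 − 4p/3) = −0.75 ln(1 − 0.397163) = −0.75 ln(0.602837)
  = −0.75 × (-0.506108) = 0.379581 substitutions/site.

0.38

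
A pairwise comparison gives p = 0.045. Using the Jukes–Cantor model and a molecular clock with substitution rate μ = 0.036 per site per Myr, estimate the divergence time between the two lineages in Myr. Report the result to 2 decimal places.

0.64

d = −(3/4) ln(1 − 4p/3) = −0.75 ln(1 − 0.06) = −0.75 ln(0.94)
  = −0.75 × (-0.061875) = 0.046406 substitutions/site.
Under a molecular clock d = 2μt, so t = d/(2μ) = 0.046406 / (2 × 0.036) = 0.64 Myr.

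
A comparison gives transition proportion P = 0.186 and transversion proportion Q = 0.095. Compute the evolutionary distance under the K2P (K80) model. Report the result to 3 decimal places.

Under the Kimura two-parameter model, d = −½ ln(1 − 2P − Q) − ¼ ln(1 − 2Q).
1 − 2P − Q = 0.533, giving −½ ln(0.533) = 0.314617.
1 − 2Q = 0.81, giving −¼ ln(0.81) = 0.052680.
d = 0.314617 + 0.052680 = 0.367297.

0.367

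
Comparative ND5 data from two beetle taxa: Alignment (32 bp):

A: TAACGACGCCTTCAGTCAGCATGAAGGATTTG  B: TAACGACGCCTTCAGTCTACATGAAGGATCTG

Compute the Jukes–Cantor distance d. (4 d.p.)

0.1001

The sequences differ at 3 of 32 sites (18, 19, 30), so p = 3/32 = 0.09375.
d = −(3/4) ln(1 − 4p/3) = −0.75 ln(1 − 0.125) = −0.75 ln(0.875)
  = −0.75 × (-0.133531) = 0.100148 substitutions/site.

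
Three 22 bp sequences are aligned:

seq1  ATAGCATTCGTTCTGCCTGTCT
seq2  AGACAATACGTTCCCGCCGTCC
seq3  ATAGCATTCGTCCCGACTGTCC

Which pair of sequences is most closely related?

seq1 and seq3

seq1–seq2: 9/22 differ, p = 0.409, d = 0.591.
seq1–seq3: 4/22 differ, p = 0.182, d = 0.208.
seq2–seq3: 8/22 differ, p = 0.364, d = 0.497.
The smallest distance is between seq1 and seq3.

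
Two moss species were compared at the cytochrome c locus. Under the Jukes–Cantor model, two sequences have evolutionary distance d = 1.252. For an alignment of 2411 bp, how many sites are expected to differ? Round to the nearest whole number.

Invert JC69: p = (3/4)(1 − e^(−4d/3)) = 0.75 × (1 − e^(-1.669333)) = 0.75 × (1 − 0.188373) = 0.608720.
Expected differing sites = pL ≈ 0.608720 × 2411 = 1467.62392 ≈ 1468.

1468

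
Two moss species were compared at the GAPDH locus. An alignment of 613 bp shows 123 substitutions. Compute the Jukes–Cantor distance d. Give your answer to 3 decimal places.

0.234

p = 123/613 ≈ 0.200653.
d = −(3/4) ln(1 − 4p/3) = −0.75 ln(1 − 0.267537) = −0.75 ln(0.732463)
  = −0.75 × (-0.311342) = 0.233507 substitutions/site.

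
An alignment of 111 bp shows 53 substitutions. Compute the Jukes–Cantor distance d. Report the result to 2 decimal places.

p = 53/111 ≈ 0.477477.
d = −(3/4) ln(1 − 4p/3) = −0.75 ln(1 − 0.636636) = −0.75 ln(0.363364)
  = −0.75 × (-1.012350) = 0.759263 substitutions/site.

0.76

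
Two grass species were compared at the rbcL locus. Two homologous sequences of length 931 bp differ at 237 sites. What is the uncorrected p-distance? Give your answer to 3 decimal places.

0.255

p = 237/931 = 0.254564… ≈ 0.255 (to 3 d.p.).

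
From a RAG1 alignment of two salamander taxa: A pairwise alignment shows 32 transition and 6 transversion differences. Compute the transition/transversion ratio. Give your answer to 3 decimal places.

5.333

R = 32/6 = 5.333333… ≈ 5.333 (to 3 d.p.).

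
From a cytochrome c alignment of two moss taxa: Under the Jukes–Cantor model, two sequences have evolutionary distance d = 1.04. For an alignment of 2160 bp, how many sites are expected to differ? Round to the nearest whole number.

Invert JC69: p = (3/4)(1 − e^(−4d/3)) = 0.75 × (1 − e^(-1.386667)) = 0.75 × (1 − 0.249907) = 0.562570.
Expected differing sites = pL ≈ 0.562570 × 2160 = 1215.1512 ≈ 1215.

1215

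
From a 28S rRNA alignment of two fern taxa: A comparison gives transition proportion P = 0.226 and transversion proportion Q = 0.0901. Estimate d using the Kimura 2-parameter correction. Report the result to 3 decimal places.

Under the Kimura two-parameter model, d = −½ ln(1 − 2P − Q) − ¼ ln(1 − 2Q).
1 − 2P − Q = 0.4579, giving −½ ln(0.4579) = 0.390552.
1 − 2Q = 0.8198, giving −¼ ln(0.8198) = 0.049674.
d = 0.390552 + 0.049674 = 0.440226.

0.440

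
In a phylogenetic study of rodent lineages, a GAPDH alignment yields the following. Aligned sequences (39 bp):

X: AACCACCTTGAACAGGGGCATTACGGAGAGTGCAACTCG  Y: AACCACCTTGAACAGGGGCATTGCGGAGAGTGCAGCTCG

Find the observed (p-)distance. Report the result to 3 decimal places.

0.051

The sequences differ at 2 of 39 positions (sites 23, 35).
p = 2/39 = 0.051282… ≈ 0.051 (to 3 d.p.).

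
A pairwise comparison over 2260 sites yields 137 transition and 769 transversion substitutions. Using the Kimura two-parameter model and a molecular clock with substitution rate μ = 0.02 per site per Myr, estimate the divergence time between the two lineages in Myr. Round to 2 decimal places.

14.87

P = 137/2260 ≈ 0.060619 and Q = 769/2260 ≈ 0.340265.
Under the Kimura two-parameter model, d = −½ ln(1 − 2P − Q) − ¼ ln(1 − 2Q).
1 − 2P − Q = 0.538497, giving −½ ln(0.538497) = 0.309487.
1 − 2Q = 0.31947, giving −¼ ln(0.31947) = 0.285273.
d = 0.309487 + 0.285273 = 0.594760.
Under a molecular clock d = 2μt, so t = d/(2μ) = 0.594760 / (2 × 0.02) = 14.87 Myr.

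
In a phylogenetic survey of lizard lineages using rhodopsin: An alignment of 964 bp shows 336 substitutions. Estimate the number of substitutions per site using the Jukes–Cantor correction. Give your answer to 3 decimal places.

p = 336/964 ≈ 0.348548.
d = −(3/4) ln(1 − 4p/3) = −0.75 ln(1 − 0.464731) = −0.75 ln(0.535269)
  = −0.75 × (-0.624986) = 0.468740 substitutions/site.

0.469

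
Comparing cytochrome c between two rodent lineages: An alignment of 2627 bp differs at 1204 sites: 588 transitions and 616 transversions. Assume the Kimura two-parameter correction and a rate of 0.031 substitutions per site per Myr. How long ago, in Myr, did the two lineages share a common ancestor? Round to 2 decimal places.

11.80

P = 588/2627 ≈ 0.223829 and Q = 616/2627 ≈ 0.234488.
Under the Kimura two-parameter model, d = −½ ln(1 − 2P − Q) − ¼ ln(1 − 2Q).
1 − 2P − Q = 0.317854, giving −½ ln(0.317854) = 0.573082.
1 − 2Q = 0.531024, giving −¼ ln(0.531024) = 0.158237.
d = 0.573082 + 0.158237 = 0.731319.
Under a molecular clock d = 2μt, so t = d/(2μ) = 0.731319 / (2 × 0.031) = 11.80 Myr.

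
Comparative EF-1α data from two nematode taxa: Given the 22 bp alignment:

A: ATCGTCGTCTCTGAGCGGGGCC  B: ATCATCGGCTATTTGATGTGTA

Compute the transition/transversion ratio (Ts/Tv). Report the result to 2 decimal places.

0.25

Transitions are A↔G and C↔T; transversions are all other mismatches.
Transitions: 2. Transversions: 8.
R = 2/8 = 0.25.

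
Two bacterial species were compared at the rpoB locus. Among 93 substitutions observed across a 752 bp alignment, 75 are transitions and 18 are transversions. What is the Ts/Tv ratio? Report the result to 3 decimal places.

R = 75/18 = 4.166666… ≈ 4.167 (to 3 d.p.).

4.167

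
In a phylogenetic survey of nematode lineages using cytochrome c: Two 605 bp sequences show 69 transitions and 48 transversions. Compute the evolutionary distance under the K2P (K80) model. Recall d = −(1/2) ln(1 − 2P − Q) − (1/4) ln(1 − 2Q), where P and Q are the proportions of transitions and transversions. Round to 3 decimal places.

P = 69/605 ≈ 0.11405 and Q = 48/605 ≈ 0.079339.
Under the Kimura two-parameter model, d = −½ ln(1 − 2P − Q) − ¼ ln(1 − 2Q).
1 − 2P − Q = 0.692561, giving −½ ln(0.692561) = 0.183679.
1 − 2Q = 0.841322, giving −¼ ln(0.841322) = 0.043195.
d = 0.183679 + 0.043195 = 0.226874.

0.227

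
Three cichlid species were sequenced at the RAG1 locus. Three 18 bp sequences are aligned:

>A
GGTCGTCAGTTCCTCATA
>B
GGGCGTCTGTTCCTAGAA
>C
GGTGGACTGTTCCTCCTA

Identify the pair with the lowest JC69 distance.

A–B: 5/18 differ, p = 0.278, d = 0.347.
A–C: 4/18 differ, p = 0.222, d = 0.264.
B–C: 6/18 differ, p = 0.333, d = 0.441.
The smallest distance is between A and C.

A and C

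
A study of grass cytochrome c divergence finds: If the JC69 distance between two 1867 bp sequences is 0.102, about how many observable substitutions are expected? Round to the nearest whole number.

178

Invert JC69: p = (3/4)(1 − e^(−4d/3)) = 0.75 × (1 − e^(-0.136)) = 0.75 × (1 − 0.872843) = 0.095368.
Expected differing sites = pL ≈ 0.095368 × 1867 = 178.052056 ≈ 178.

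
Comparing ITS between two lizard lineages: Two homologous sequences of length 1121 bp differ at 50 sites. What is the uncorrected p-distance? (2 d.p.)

p = 50/1121 = 0.044603… ≈ 0.04 (to 2 d.p.).

0.04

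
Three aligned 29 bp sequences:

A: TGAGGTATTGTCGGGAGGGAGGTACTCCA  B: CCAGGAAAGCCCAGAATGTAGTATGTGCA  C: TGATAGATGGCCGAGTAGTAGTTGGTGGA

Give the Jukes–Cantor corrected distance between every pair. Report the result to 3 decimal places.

d(A,B) = 0.998, d(A,C) = 0.774, d(B,C) = 0.878

A–B: 16/29 sites differ → p ≈ 0.551724, d = −0.75 ln(1 − 0.735632) = 0.997810 ≈ 0.998.
A–C: 14/29 sites differ → p ≈ 0.482759, d = −0.75 ln(1 − 0.643679) = 0.773942 ≈ 0.774.
B–C: 15/29 sites differ → p ≈ 0.517241, d = −0.75 ln(1 − 0.689655) = 0.877553 ≈ 0.878.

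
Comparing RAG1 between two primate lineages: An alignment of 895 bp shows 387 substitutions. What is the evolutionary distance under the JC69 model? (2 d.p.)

0.64

p = 387/895 ≈ 0.432402.
d = −(3/4) ln(1 − 4p/3) = −0.75 ln(1 − 0.576536) = −0.75 ln(0.423464)
  = −0.75 × (-0.859287) = 0.644465 substitutions/site.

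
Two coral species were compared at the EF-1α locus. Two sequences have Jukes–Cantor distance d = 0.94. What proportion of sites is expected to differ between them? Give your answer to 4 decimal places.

0.5358

p = (3/4)(1 − e^(−4d/3)) = 0.75 × (1 − e^(-1.253333)) = 0.75 × (1 − 0.285551) = 0.535837.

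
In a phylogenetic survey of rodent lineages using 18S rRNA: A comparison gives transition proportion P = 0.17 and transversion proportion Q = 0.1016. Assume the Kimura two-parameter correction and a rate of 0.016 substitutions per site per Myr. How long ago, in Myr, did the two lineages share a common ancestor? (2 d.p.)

Under the Kimura two-parameter model, d = −½ ln(1 − 2P − Q) − ¼ ln(1 − 2Q).
1 − 2P − Q = 0.5584, giving −½ ln(0.5584) = 0.291340.
1 − 2Q = 0.7968, giving −¼ ln(0.7968) = 0.056788.
d = 0.291340 + 0.056788 = 0.348128.
Under a molecular clock d = 2μt, so t = d/(2μ) = 0.348128 / (2 × 0.016) = 10.88 Myr.

10.88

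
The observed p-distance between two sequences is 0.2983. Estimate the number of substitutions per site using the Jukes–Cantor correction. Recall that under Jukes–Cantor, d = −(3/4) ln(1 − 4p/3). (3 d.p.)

0.380

d = −(3/4) ln(1 − 4p/3) = −0.75 ln(1 − 0.397733) = −0.75 ln(0.602267)
  = −0.75 × (-0.507054) = 0.380291 substitutions/site.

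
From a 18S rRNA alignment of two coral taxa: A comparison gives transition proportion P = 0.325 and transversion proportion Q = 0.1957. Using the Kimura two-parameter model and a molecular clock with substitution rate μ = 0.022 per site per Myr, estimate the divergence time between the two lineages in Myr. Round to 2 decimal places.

Under the Kimura two-parameter model, d = −½ ln(1 − 2P − Q) − ¼ ln(1 − 2Q).
1 − 2P − Q = 0.1543, giving −½ ln(0.1543) = 0.934428.
1 − 2Q = 0.6086, giving −¼ ln(0.6086) = 0.124149.
d = 0.934428 + 0.124149 = 1.058577.
Under a molecular clock d = 2μt, so t = d/(2μ) = 1.058577 / (2 × 0.022) = 24.06 Myr.

24.06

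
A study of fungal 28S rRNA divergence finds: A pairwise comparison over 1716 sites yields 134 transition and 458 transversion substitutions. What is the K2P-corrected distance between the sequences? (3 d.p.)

P = 134/1716 ≈ 0.078089 and Q = 458/1716 ≈ 0.2669.
Under the Kimura two-parameter model, d = −½ ln(1 − 2P − Q) − ¼ ln(1 − 2Q).
1 − 2P − Q = 0.576922, giving −½ ln(0.576922) = 0.275024.
1 − 2Q = 0.4662, giving −¼ ln(0.4662) = 0.190785.
d = 0.275024 + 0.190785 = 0.465809.

0.466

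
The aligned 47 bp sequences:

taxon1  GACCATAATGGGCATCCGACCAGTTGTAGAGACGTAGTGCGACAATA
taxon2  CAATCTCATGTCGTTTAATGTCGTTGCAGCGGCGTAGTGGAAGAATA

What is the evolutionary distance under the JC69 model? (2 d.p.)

0.73

The sequences differ at 22 of 47 sites, so p = 22/47 ≈ 0.468085.
d = −(3/4) ln(1 − 4p/3) = −0.75 ln(1 − 0.624113) = −0.75 ln(0.375887)
  = −0.75 × (-0.978467) = 0.733850 substitutions/site.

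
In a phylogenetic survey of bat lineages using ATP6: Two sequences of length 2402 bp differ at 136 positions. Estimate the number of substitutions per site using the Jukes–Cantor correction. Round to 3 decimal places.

p = 136/2402 ≈ 0.056619.
d = −(3/4) ln(1 − 4p/3) = −0.75 ln(1 − 0.075492) = −0.75 ln(0.924508)
  = −0.75 × (-0.078494) = 0.058871 substitutions/site.

0.059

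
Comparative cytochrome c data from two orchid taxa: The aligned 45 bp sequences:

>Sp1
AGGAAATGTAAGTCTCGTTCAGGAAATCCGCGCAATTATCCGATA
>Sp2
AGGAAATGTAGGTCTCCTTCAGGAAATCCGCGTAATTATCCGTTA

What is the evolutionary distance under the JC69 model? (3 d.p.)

0.095

The sequences differ at 4 of 45 sites (11, 17, 33, 43), so p = 4/45 ≈ 0.088889.
d = −(3/4) ln(1 − 4p/3) = −0.75 ln(1 − 0.118519) = −0.75 ln(0.881481)
  = −0.75 × (-0.126152) = 0.094614 substitutions/site.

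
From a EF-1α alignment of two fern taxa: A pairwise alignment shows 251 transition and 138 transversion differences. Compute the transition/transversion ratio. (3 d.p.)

R = 251/138 = 1.818840… ≈ 1.819 (to 3 d.p.).

1.819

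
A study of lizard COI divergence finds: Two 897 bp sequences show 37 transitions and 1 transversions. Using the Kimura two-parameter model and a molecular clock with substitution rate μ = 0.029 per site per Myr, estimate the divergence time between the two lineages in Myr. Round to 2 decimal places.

0.76

P = 37/897 ≈ 0.041249 and Q = 1/897 ≈ 0.001115.
Under the Kimura two-parameter model, d = −½ ln(1 − 2P − Q) − ¼ ln(1 − 2Q).
1 − 2P − Q = 0.916387, giving −½ ln(0.916387) = 0.043658.
1 − 2Q = 0.99777, giving −¼ ln(0.99777) = 0.000558.
d = 0.043658 + 0.000558 = 0.044216.
Under a molecular clock d = 2μt, so t = d/(2μ) = 0.044216 / (2 × 0.029) = 0.76 Myr.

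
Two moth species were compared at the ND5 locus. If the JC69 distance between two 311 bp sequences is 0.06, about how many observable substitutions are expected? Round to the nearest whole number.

Invert JC69: p = (3/4)(1 − e^(−4d/3)) = 0.75 × (1 − e^(-0.08)) = 0.75 × (1 − 0.923116) = 0.057663.
Expected differing sites = pL ≈ 0.057663 × 311 = 17.933193 ≈ 18.

18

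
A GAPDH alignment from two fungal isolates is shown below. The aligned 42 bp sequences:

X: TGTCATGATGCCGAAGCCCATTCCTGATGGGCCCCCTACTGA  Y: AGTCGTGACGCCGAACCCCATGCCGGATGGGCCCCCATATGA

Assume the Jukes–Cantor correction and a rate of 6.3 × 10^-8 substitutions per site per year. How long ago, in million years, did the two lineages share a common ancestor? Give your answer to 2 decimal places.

The sequences differ at 9 of 42 sites (1, 5, 9, 16, 22, 25, 37, 38, 39), so p = 9/42 ≈ 0.214286.
d = −(3/4) ln(1 − 4p/3) = −0.75 ln(1 − 0.285715) = −0.75 ln(0.714285)
  = −0.75 × (-0.336473) = 0.252355 substitutions/site.
Under a molecular clock d = 2μt, so t = d/(2μ) = 0.252355 / (2 × 6.3 × 10^-8) = 2.00 million years.

2.00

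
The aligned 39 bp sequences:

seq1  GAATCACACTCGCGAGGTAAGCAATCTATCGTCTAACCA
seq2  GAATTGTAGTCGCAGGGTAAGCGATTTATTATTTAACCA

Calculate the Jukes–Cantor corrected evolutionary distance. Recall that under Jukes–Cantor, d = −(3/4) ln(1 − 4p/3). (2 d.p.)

The sequences differ at 11 of 39 sites, so p = 11/39 ≈ 0.282051.
d = −(3/4) ln(1 − 4p/3) = −0.75 ln(1 − 0.376068) = −0.75 ln(0.623932)
  = −0.75 × (-0.471714) = 0.353786 substitutions/site.

0.35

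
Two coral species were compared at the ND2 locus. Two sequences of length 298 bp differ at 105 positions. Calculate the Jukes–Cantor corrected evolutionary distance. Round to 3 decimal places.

0.476

p = 105/298 ≈ 0.352349.
d = −(3/4) ln(1 − 4p/3) = −0.75 ln(1 − 0.469799) = −0.75 ln(0.530201)
  = −0.75 × (-0.634499) = 0.475874 substitutions/site.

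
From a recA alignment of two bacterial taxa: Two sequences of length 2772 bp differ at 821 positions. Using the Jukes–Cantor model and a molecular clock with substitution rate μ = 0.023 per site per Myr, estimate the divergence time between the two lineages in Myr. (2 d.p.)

8.19

p = 821/2772 ≈ 0.296176.
d = −(3/4) ln(1 − 4p/3) = −0.75 ln(1 − 0.394901) = −0.75 ln(0.605099)
  = −0.75 × (-0.502363) = 0.376772 substitutions/site.
Under a molecular clock d = 2μt, so t = d/(2μ) = 0.376772 / (2 × 0.023) = 8.19 Myr.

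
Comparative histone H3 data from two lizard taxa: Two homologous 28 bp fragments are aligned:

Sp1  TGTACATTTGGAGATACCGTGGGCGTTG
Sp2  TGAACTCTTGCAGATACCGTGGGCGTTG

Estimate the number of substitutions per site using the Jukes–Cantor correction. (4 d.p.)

The sequences differ at 4 of 28 sites (3, 6, 7, 11), so p = 4/28 ≈ 0.142857.
d = −(3/4) ln(1 − 4p/3) = −0.75 ln(1 − 0.190476) = −0.75 ln(0.809524)
  = −0.75 × (-0.211309) = 0.158482 substitutions/site.

0.1585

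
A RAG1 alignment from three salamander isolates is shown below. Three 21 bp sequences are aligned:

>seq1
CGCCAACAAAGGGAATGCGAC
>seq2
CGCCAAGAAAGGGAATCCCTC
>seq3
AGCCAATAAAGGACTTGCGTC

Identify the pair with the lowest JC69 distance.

seq1–seq2: 4/21 differ, p = 0.190, d = 0.220.
seq1–seq3: 6/21 differ, p = 0.286, d = 0.360.
seq2–seq3: 7/21 differ, p = 0.333, d = 0.441.
The smallest distance is between seq1 and seq2.

seq1 and seq2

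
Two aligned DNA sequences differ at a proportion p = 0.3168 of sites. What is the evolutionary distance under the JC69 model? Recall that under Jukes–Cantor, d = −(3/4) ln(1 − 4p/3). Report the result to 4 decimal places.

d = −(3/4) ln(1 − 4p/3) = −0.75 ln(1 − 0.4224) = −0.75 ln(0.5776)
  = −0.75 × (-0.548874) = 0.411656 substitutions/site.

0.4117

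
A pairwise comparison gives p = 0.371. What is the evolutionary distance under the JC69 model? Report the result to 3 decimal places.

d = −(3/4) ln(1 − 4p/3) = −0.75 ln(1 − 0.494667) = −0.75 ln(0.505333)
  = −0.75 × (-0.682538) = 0.511904 substitutions/site.

0.512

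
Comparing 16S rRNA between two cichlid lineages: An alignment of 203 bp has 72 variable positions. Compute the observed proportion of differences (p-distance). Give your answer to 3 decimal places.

p = 72/203 = 0.354679… ≈ 0.355 (to 3 d.p.).

0.355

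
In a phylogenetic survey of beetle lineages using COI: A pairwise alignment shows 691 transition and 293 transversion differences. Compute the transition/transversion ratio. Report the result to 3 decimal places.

R = 691/293 = 2.358361… ≈ 2.358 (to 3 d.p.).

2.358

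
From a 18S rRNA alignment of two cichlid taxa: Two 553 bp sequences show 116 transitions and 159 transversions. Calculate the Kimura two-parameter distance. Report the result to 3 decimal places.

P = 116/553 ≈ 0.209765 and Q = 159/553 ≈ 0.287523.
Under the Kimura two-parameter model, d = −½ ln(1 − 2P − Q) − ¼ ln(1 − 2Q).
1 − 2P − Q = 0.292947, giving −½ ln(0.292947) = 0.613882.
1 − 2Q = 0.424954, giving −¼ ln(0.424954) = 0.213944.
d = 0.613882 + 0.213944 = 0.827826.

0.828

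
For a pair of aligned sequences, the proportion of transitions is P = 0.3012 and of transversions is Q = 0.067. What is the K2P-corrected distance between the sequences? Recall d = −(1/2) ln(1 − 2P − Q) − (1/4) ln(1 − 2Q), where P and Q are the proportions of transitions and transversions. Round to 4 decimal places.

0.5894

Under the Kimura two-parameter model, d = −½ ln(1 − 2P − Q) − ¼ ln(1 − 2Q).
1 − 2P − Q = 0.3306, giving −½ ln(0.3306) = 0.553423.
1 − 2Q = 0.866, giving −¼ ln(0.866) = 0.035968.
d = 0.553423 + 0.035968 = 0.589391.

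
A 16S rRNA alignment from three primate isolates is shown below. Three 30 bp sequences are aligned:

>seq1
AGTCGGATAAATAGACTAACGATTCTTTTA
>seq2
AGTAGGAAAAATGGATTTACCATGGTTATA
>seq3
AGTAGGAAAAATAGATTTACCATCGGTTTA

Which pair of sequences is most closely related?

seq2 and seq3

seq1–seq2: 9/30 differ, p = 0.300, d = 0.383.
seq1–seq3: 8/30 differ, p = 0.267, d = 0.330.
seq2–seq3: 4/30 differ, p = 0.133, d = 0.147.
The smallest distance is between seq2 and seq3.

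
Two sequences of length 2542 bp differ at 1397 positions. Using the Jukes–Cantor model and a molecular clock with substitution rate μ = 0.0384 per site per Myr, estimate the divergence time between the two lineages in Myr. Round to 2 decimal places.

12.89

p = 1397/2542 ≈ 0.549567.
d = −(3/4) ln(1 − 4p/3) = −0.75 ln(1 − 0.732756) = −0.75 ln(0.267244)
  = −0.75 × (-1.319593) = 0.989695 substitutions/site.
Under a molecular clock d = 2μt, so t = d/(2μ) = 0.989695 / (2 × 0.0384) = 12.89 Myr.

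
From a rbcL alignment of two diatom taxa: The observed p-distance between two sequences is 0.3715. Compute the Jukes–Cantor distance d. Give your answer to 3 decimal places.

d = −(3/4) ln(1 − 4p/3) = −0.75 ln(1 − 0.495333) = −0.75 ln(0.504667)
  = −0.75 × (-0.683856) = 0.512892 substitutions/site.

0.513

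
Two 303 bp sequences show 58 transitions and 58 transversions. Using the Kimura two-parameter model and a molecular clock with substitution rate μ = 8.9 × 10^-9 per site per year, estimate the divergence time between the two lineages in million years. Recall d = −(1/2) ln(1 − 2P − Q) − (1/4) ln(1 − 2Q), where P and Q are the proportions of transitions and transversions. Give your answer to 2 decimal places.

30.76

P = 58/303 ≈ 0.191419 and Q = 58/303 ≈ 0.191419.
Under the Kimura two-parameter model, d = −½ ln(1 − 2P − Q) − ¼ ln(1 − 2Q).
1 − 2P − Q = 0.425743, giving −½ ln(0.425743) = 0.426960.
1 − 2Q = 0.617162, giving −¼ ln(0.617162) = 0.120656.
d = 0.426960 + 0.120656 = 0.547616.
Under a molecular clock d = 2μt, so t = d/(2μ) = 0.547616 / (2 × 8.9 × 10^-9) = 30.76 million years.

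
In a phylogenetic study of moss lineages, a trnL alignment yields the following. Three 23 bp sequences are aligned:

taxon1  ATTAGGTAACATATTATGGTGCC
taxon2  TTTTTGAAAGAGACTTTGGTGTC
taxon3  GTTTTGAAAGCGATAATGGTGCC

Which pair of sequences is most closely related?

taxon1–taxon2: 9/23 differ, p = 0.391, d = 0.553.
taxon1–taxon3: 8/23 differ, p = 0.348, d = 0.467.
taxon2–taxon3: 6/23 differ, p = 0.261, d = 0.321.
The smallest distance is between taxon2 and taxon3.

taxon2 and taxon3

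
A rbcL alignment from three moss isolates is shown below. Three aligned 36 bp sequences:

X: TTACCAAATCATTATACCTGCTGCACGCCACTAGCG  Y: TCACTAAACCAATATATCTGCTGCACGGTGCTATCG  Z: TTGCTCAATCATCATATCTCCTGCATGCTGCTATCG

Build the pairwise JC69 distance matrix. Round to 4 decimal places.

X–Y: 9/36 sites differ → p = 0.25, d = −0.75 ln(1 − 0.333333) = 0.304098 ≈ 0.3041.
X–Z: 10/36 sites differ → p ≈ 0.277778, d = −0.75 ln(1 − 0.370371) = 0.346968 ≈ 0.3470.
Y–Z: 9/36 sites differ → p = 0.25, d = −0.75 ln(1 − 0.333333) = 0.304098 ≈ 0.3041.

d(X,Y) = 0.3041, d(X,Z) = 0.3470, d(Y,Z) = 0.3041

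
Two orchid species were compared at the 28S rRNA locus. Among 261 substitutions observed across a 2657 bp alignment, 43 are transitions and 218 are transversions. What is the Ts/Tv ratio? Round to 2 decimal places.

R = 43/218 = 0.197247… ≈ 0.20 (to 2 d.p.).

0.20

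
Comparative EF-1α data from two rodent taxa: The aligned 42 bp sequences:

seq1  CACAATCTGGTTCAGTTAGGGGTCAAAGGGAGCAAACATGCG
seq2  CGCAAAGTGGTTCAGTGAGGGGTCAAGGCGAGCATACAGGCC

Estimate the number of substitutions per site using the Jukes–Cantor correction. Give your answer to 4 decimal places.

The sequences differ at 9 of 42 sites (2, 6, 7, 17, 27, 29, 35, 39, 42), so p = 9/42 ≈ 0.214286.
d = −(3/4) ln(1 − 4p/3) = −0.75 ln(1 − 0.285715) = −0.75 ln(0.714285)
  = −0.75 × (-0.336473) = 0.252355 substitutions/site.

0.2524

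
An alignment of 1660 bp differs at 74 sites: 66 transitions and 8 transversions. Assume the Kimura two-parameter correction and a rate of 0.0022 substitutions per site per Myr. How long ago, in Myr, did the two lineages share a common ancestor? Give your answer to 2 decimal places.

P = 66/1660 ≈ 0.039759 and Q = 8/1660 ≈ 0.004819.
Under the Kimura two-parameter model, d = −½ ln(1 − 2P − Q) − ¼ ln(1 − 2Q).
1 − 2P − Q = 0.915663, giving −½ ln(0.915663) = 0.044053.
1 − 2Q = 0.990362, giving −¼ ln(0.990362) = 0.002421.
d = 0.044053 + 0.002421 = 0.046474.
Under a molecular clock d = 2μt, so t = d/(2μ) = 0.046474 / (2 × 0.0022) = 10.56 Myr.

10.56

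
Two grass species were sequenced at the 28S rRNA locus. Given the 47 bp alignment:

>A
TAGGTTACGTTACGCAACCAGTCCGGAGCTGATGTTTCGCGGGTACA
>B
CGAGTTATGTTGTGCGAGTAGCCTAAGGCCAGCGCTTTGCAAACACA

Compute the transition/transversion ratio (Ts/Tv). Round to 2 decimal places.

Transitions are A↔G and C↔T; transversions are all other mismatches.
Transitions: 23. Transversions: 1.
R = 23/1 = 23.00.

23.00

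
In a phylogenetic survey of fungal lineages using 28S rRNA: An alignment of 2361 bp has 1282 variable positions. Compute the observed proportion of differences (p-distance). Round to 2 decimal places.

p = 1282/2361 = 0.542990… ≈ 0.54 (to 2 d.p.).

0.54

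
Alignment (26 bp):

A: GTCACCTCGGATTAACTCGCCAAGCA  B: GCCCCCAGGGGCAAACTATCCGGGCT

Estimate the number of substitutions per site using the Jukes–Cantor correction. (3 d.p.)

The sequences differ at 12 of 26 sites, so p = 12/26 ≈ 0.461538.
d = −(3/4) ln(1 − 4p/3) = −0.75 ln(1 − 0.615384) = −0.75 ln(0.384616)
  = −0.75 × (-0.955510) = 0.716633 substitutions/site.

0.717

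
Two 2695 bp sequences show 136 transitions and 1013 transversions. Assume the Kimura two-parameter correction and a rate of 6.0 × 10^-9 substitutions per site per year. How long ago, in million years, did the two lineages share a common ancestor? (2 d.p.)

56.02

P = 136/2695 ≈ 0.050464 and Q = 1013/2695 ≈ 0.375881.
Under the Kimura two-parameter model, d = −½ ln(1 − 2P − Q) − ¼ ln(1 − 2Q).
1 − 2P − Q = 0.523191, giving −½ ln(0.523191) = 0.323904.
1 − 2Q = 0.248238, giving −¼ ln(0.248238) = 0.348342.
d = 0.323904 + 0.348342 = 0.672246.
Under a molecular clock d = 2μt, so t = d/(2μ) = 0.672246 / (2 × 6.0 × 10^-9) = 56.02 million years.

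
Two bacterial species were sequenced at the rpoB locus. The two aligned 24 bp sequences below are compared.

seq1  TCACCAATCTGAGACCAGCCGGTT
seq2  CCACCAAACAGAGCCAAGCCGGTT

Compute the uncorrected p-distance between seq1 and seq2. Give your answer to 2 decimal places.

0.21

The sequences differ at 5 of 24 positions (sites 1, 8, 10, 14, 16).
p = 5/24 = 0.208333… ≈ 0.21 (to 2 d.p.).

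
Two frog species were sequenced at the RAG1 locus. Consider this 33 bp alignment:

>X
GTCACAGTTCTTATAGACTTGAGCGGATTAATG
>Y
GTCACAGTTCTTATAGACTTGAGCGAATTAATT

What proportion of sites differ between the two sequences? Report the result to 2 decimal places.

The sequences differ at 2 of 33 positions (sites 26, 33).
p = 2/33 = 0.060606… ≈ 0.06 (to 2 d.p.).

0.06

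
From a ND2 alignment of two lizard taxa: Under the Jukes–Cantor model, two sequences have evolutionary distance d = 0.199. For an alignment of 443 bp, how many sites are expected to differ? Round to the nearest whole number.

77

Invert JC69: p = (3/4)(1 − e^(−4d/3)) = 0.75 × (1 − e^(-0.265333)) = 0.75 × (1 − 0.766951) = 0.174787.
Expected differing sites = pL ≈ 0.174787 × 443 = 77.430641 ≈ 77.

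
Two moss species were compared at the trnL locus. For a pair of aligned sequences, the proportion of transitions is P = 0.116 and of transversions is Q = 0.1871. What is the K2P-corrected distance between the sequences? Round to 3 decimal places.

Under the Kimura two-parameter model, d = −½ ln(1 − 2P − Q) − ¼ ln(1 − 2Q).
1 − 2P − Q = 0.5809, giving −½ ln(0.5809) = 0.271588.
1 − 2Q = 0.6258, giving −¼ ln(0.6258) = 0.117181.
d = 0.271588 + 0.117181 = 0.388769.

0.389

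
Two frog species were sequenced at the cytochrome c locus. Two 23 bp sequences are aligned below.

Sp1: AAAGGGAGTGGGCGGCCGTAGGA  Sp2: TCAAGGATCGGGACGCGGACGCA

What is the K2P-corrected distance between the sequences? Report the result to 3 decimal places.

0.798

Of 23 sites, 2 differences are transitions and 9 are transversions, so P = 2/23 ≈ 0.086957 and Q = 9/23 ≈ 0.391304.
Under the Kimura two-parameter model, d = −½ ln(1 − 2P − Q) − ¼ ln(1 − 2Q).
1 − 2P − Q = 0.434782, giving −½ ln(0.434782) = 0.416455.
1 − 2Q = 0.217392, giving −¼ ln(0.217392) = 0.381513.
d = 0.416455 + 0.381513 = 0.797968.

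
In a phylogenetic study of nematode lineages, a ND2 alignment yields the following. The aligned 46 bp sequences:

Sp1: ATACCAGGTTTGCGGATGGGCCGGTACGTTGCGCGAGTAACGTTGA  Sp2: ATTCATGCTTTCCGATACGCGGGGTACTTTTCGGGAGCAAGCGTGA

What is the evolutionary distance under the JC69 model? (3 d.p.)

0.600

The sequences differ at 19 of 46 sites, so p = 19/46 ≈ 0.413043.
d = −(3/4) ln(1 − 4p/3) = −0.75 ln(1 − 0.550724) = −0.75 ln(0.449276)
  = −0.75 × (-0.800118) = 0.600089 substitutions/site.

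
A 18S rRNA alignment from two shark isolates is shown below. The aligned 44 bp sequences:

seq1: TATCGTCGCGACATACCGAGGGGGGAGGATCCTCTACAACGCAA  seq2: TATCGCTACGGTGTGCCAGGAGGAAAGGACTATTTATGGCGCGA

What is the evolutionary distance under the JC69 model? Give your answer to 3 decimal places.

0.699

The sequences differ at 20 of 44 sites, so p = 20/44 ≈ 0.454545.
d = −(3/4) ln(1 − 4p/3) = −0.75 ln(1 − 0.60606) = −0.75 ln(0.39394)
  = −0.75 × (-0.931557) = 0.698668 substitutions/site.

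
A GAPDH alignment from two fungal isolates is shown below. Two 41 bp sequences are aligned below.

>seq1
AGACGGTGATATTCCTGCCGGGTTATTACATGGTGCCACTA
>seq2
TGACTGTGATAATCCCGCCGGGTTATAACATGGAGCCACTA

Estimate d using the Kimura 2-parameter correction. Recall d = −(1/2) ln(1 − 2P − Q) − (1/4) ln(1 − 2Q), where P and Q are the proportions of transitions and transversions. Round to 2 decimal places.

0.16

Of 41 sites, 1 differences are transitions and 5 are transversions, so P = 1/41 ≈ 0.02439 and Q = 5/41 ≈ 0.121951.
Under the Kimura two-parameter model, d = −½ ln(1 − 2P − Q) − ¼ ln(1 − 2Q).
1 − 2P − Q = 0.829269, giving −½ ln(0.829269) = 0.093605.
1 − 2Q = 0.756098, giving −¼ ln(0.756098) = 0.069896.
d = 0.093605 + 0.069896 = 0.163501.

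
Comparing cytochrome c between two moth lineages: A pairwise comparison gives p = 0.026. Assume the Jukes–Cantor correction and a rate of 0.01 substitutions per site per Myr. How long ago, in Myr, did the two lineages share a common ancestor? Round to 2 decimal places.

1.32

d = −(3/4) ln(1 − 4p/3) = −0.75 ln(1 − 0.034667) = −0.75 ln(0.965333)
  = −0.75 × (-0.035282) = 0.026462 substitutions/site.
Under a molecular clock d = 2μt, so t = d/(2μ) = 0.026462 / (2 × 0.01) = 1.32 Myr.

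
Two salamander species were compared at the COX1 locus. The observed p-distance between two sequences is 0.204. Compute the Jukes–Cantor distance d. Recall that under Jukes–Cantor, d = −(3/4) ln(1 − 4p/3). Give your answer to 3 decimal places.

0.238

d = −(3/4) ln(1 − 4p/3) = −0.75 ln(1 − 0.272) = −0.75 ln(0.728)
  = −0.75 × (-0.317454) = 0.238091 substitutions/site.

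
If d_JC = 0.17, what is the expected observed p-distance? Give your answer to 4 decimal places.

p = (3/4)(1 − e^(−4d/3)) = 0.75 × (1 − e^(-0.226667)) = 0.75 × (1 − 0.797186) = 0.152111.

0.1521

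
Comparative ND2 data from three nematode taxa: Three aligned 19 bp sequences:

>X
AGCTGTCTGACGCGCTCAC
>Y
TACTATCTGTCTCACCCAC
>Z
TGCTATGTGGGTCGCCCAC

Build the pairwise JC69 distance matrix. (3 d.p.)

X–Y: 7/19 sites differ → p ≈ 0.368421, d = −0.75 ln(1 − 0.491228) = 0.506816 ≈ 0.507.
X–Z: 7/19 sites differ → p ≈ 0.368421, d = −0.75 ln(1 − 0.491228) = 0.506816 ≈ 0.507.
Y–Z: 5/19 sites differ → p ≈ 0.263158, d = −0.75 ln(1 − 0.350877) = 0.324100 ≈ 0.324.

d(X,Y) = 0.507, d(X,Z) = 0.507, d(Y,Z) = 0.324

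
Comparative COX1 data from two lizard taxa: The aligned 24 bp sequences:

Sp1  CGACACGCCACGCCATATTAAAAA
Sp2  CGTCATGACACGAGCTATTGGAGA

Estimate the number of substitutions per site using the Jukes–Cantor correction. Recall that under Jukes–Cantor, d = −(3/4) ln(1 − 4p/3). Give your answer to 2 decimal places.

0.52

The sequences differ at 9 of 24 sites (3, 6, 8, 13, 14, 15, 20, 21, 23), so p = 9/24 = 0.375.
d = −(3/4) ln(1 − 4p/3) = −0.75 ln(1 − 0.5) = −0.75 ln(0.5)
  = −0.75 × (-0.693147) = 0.519860 substitutions/site.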